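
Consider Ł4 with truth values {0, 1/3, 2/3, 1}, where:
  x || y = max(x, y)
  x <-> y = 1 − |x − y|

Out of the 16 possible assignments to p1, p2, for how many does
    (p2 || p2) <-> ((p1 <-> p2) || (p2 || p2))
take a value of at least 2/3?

13

p1 = 0, p2 = 0 ↦ 0  <
p1 = 0, p2 = 1/3 ↦ 2/3  ≥
p1 = 0, p2 = 2/3 ↦ 1  ≥
p1 = 0, p2 = 1 ↦ 1  ≥
p1 = 1/3, p2 = 0 ↦ 1/3  <
p1 = 1/3, p2 = 1/3 ↦ 1/3  <
p1 = 1/3, p2 = 2/3 ↦ 1  ≥
p1 = 1/3, p2 = 1 ↦ 1  ≥
p1 = 2/3, p2 = 0 ↦ 2/3  ≥
p1 = 2/3, p2 = 1/3 ↦ 2/3  ≥
p1 = 2/3, p2 = 2/3 ↦ 2/3  ≥
p1 = 2/3, p2 = 1 ↦ 1  ≥
p1 = 1, p2 = 0 ↦ 1  ≥
p1 = 1, p2 = 1/3 ↦ 1  ≥
p1 = 1, p2 = 2/3 ↦ 1  ≥
p1 = 1, p2 = 1 ↦ 1  ≥
So 13 of the 16 assignments meet the threshold.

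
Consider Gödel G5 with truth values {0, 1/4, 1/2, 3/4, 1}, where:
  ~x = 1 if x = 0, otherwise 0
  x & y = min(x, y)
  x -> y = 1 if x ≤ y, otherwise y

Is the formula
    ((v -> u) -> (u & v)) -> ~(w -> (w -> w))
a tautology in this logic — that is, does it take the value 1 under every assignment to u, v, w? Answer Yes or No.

No

Counterexample: take u = 0, v = 1/4, w = 0.
v -> u = 1/4 -> 0 = 0
u & v = 0 & 1/4 = 0
(v -> u) -> (u & v) = 0 -> 0 = 1
w -> w = 0 -> 0 = 1
w -> (w -> w) = 0 -> 1 = 1
~(w -> (w -> w)) = ~1 = 0
((v -> u) -> (u & v)) -> ~(w -> (w -> w)) = 1 -> 0 = 0
This gives 0 ≠ 1.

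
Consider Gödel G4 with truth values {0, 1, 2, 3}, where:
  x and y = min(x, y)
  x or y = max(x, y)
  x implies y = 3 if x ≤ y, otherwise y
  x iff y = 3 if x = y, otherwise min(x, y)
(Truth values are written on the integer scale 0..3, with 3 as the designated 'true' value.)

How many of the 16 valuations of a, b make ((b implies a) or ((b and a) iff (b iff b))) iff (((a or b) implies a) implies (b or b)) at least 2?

4

a = 0, b = 0 ↦ 0  <
a = 0, b = 1 ↦ 0  <
a = 0, b = 2 ↦ 0  <
a = 0, b = 3 ↦ 0  <
a = 1, b = 0 ↦ 0  <
a = 1, b = 1 ↦ 1  <
a = 1, b = 2 ↦ 1  <
a = 1, b = 3 ↦ 1  <
a = 2, b = 0 ↦ 0  <
a = 2, b = 1 ↦ 1  <
a = 2, b = 2 ↦ 2  ≥
a = 2, b = 3 ↦ 2  ≥
a = 3, b = 0 ↦ 0  <
a = 3, b = 1 ↦ 1  <
a = 3, b = 2 ↦ 2  ≥
a = 3, b = 3 ↦ 3  ≥
So 4 of the 16 assignments meet the threshold.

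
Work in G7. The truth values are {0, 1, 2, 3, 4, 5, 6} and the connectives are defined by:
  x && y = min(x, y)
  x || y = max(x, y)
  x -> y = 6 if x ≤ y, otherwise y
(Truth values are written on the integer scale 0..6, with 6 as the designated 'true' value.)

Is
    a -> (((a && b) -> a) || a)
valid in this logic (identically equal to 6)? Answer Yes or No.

At a = 3, b = 6, for instance:
a && b = 3 && 6 = 3
(a && b) -> a = 3 -> 3 = 6
((a && b) -> a) || a = 6 || 3 = 6
a -> (((a && b) -> a) || a) = 3 -> 6 = 6
and checking the remaining 48 assignments likewise gives ≥ 6 in every case.

Yes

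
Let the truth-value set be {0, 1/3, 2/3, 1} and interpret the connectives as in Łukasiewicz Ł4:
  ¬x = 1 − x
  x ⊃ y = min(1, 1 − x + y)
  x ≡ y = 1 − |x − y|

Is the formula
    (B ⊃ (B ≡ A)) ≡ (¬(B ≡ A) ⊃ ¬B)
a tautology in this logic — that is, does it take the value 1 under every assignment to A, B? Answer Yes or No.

A = 0, B = 0 ↦ 1
A = 0, B = 1/3 ↦ 1
A = 0, B = 2/3 ↦ 1
A = 0, B = 1 ↦ 1
A = 1/3, B = 0 ↦ 1
A = 1/3, B = 1/3 ↦ 1
A = 1/3, B = 2/3 ↦ 1
A = 1/3, B = 1 ↦ 1
A = 2/3, B = 0 ↦ 1
A = 2/3, B = 1/3 ↦ 1
A = 2/3, B = 2/3 ↦ 1
A = 2/3, B = 1 ↦ 1
A = 1, B = 0 ↦ 1
A = 1, B = 1/3 ↦ 1
A = 1, B = 2/3 ↦ 1
A = 1, B = 1 ↦ 1
Every assignment gives a value ≥ 1.

Yes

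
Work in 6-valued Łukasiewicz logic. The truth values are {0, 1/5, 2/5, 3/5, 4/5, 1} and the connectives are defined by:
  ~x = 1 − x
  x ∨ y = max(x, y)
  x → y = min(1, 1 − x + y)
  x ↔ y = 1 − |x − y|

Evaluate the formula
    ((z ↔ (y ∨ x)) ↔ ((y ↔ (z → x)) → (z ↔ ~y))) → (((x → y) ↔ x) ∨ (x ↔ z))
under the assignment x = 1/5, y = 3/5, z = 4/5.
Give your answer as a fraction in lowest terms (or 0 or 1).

2/5

y ∨ x = 3/5 ∨ 1/5 = 3/5
z ↔ (y ∨ x) = 4/5 ↔ 3/5 = 4/5
z → x = 4/5 → 1/5 = 2/5
y ↔ (z → x) = 3/5 ↔ 2/5 = 4/5
~y = ~3/5 = 2/5
z ↔ ~y = 4/5 ↔ 2/5 = 3/5
(y ↔ (z → x)) → (z ↔ ~y) = 4/5 → 3/5 = 4/5
(z ↔ (y ∨ x)) ↔ ((y ↔ (z → x)) → (z ↔ ~y)) = 4/5 ↔ 4/5 = 1
x → y = 1/5 → 3/5 = 1
(x → y) ↔ x = 1 ↔ 1/5 = 1/5
x ↔ z = 1/5 ↔ 4/5 = 2/5
((x → y) ↔ x) ∨ (x ↔ z) = 1/5 ∨ 2/5 = 2/5
((z ↔ (y ∨ x)) ↔ ((y ↔ (z → x)) → (z ↔ ~y))) → (((x → y) ↔ x) ∨ (x ↔ z)) = 1 → 2/5 = 2/5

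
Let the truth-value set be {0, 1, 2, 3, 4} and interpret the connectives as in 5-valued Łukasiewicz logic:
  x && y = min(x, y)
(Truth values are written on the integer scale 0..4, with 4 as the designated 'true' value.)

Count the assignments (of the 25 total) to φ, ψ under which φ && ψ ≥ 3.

4

value 4: 1 assignment (counts)
value 3: 3 assignments (counts)
value 2: 5 assignments
value 1: 7 assignments
value 0: 9 assignments
So 4 of the 25 assignments meet the threshold.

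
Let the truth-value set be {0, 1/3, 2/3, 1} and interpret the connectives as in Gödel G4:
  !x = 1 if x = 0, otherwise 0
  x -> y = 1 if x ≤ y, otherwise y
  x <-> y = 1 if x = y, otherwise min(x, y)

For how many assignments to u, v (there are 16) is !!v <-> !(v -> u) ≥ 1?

u = 0, v = 0 ↦ 1  ≥
u = 0, v = 1/3 ↦ 1  ≥
u = 0, v = 2/3 ↦ 1  ≥
u = 0, v = 1 ↦ 1  ≥
u = 1/3, v = 0 ↦ 1  ≥
u = 1/3, v = 1/3 ↦ 0  <
u = 1/3, v = 2/3 ↦ 0  <
u = 1/3, v = 1 ↦ 0  <
u = 2/3, v = 0 ↦ 1  ≥
u = 2/3, v = 1/3 ↦ 0  <
u = 2/3, v = 2/3 ↦ 0  <
u = 2/3, v = 1 ↦ 0  <
u = 1, v = 0 ↦ 1  ≥
u = 1, v = 1/3 ↦ 0  <
u = 1, v = 2/3 ↦ 0  <
u = 1, v = 1 ↦ 0  <
So 7 of the 16 assignments meet the threshold.

7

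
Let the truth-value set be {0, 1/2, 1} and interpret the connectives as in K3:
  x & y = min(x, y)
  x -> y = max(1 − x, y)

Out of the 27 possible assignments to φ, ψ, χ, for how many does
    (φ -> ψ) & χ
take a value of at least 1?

value 1: 5 assignments (counts)
value 1/2: 11 assignments
value 0: 11 assignments
So 5 of the 27 assignments meet the threshold.

5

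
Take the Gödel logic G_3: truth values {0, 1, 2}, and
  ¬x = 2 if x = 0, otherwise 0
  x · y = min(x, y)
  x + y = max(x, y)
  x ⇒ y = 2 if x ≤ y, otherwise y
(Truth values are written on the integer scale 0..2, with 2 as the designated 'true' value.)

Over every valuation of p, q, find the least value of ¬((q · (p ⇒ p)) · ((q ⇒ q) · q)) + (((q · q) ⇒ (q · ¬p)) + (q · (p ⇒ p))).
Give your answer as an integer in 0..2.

Take p = 1, q = 1:
p ⇒ p = 1 ⇒ 1 = 2
q · (p ⇒ p) = 1 · 2 = 1
q ⇒ q = 1 ⇒ 1 = 2
(q ⇒ q) · q = 2 · 1 = 1
(q · (p ⇒ p)) · ((q ⇒ q) · q) = 1 · 1 = 1
¬((q · (p ⇒ p)) · ((q ⇒ q) · q)) = ¬1 = 0
q · q = 1 · 1 = 1
¬p = ¬1 = 0
q · ¬p = 1 · 0 = 0
(q · q) ⇒ (q · ¬p) = 1 ⇒ 0 = 0
p ⇒ p = 1 ⇒ 1 = 2
q · (p ⇒ p) = 1 · 2 = 1
((q · q) ⇒ (q · ¬p)) + (q · (p ⇒ p)) = 0 + 1 = 1
¬((q · (p ⇒ p)) · ((q ⇒ q) · q)) + (((q · q) ⇒ (q · ¬p)) + (q · (p ⇒ p))) = 0 + 1 = 1
No assignment yields a value below 1, so this is the minimum.

1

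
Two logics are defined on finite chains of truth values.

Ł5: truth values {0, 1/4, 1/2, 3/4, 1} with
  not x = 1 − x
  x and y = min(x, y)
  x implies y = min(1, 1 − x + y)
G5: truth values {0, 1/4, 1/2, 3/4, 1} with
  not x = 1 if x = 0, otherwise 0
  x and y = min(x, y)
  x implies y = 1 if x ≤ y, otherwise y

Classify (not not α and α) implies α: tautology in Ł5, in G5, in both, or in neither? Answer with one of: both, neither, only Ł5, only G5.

both

In Ł5: every assignment gives 1 — tautology.
In G5: every assignment gives 1 — tautology.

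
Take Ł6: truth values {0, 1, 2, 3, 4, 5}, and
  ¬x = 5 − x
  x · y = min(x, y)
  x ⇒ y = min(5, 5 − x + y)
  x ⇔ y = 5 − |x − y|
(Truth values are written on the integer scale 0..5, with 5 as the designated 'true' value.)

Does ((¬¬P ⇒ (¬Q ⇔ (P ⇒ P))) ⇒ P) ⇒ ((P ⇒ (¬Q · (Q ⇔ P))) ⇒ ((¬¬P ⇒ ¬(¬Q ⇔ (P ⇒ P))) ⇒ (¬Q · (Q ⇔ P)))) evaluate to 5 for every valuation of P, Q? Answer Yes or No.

Counterexample: take P = 1, Q = 5.
¬P = ¬1 = 4
¬¬P = ¬4 = 1
¬Q = ¬5 = 0
P ⇒ P = 1 ⇒ 1 = 5
¬Q ⇔ (P ⇒ P) = 0 ⇔ 5 = 0
¬¬P ⇒ (¬Q ⇔ (P ⇒ P)) = 1 ⇒ 0 = 4
(¬¬P ⇒ (¬Q ⇔ (P ⇒ P))) ⇒ P = 4 ⇒ 1 = 2
¬Q = ¬5 = 0
Q ⇔ P = 5 ⇔ 1 = 1
¬Q · (Q ⇔ P) = 0 · 1 = 0
P ⇒ (¬Q · (Q ⇔ P)) = 1 ⇒ 0 = 4
¬P = ¬1 = 4
¬¬P = ¬4 = 1
¬Q = ¬5 = 0
P ⇒ P = 1 ⇒ 1 = 5
¬Q ⇔ (P ⇒ P) = 0 ⇔ 5 = 0
¬(¬Q ⇔ (P ⇒ P)) = ¬0 = 5
¬¬P ⇒ ¬(¬Q ⇔ (P ⇒ P)) = 1 ⇒ 5 = 5
¬Q = ¬5 = 0
Q ⇔ P = 5 ⇔ 1 = 1
¬Q · (Q ⇔ P) = 0 · 1 = 0
(¬¬P ⇒ ¬(¬Q ⇔ (P ⇒ P))) ⇒ (¬Q · (Q ⇔ P)) = 5 ⇒ 0 = 0
(P ⇒ (¬Q · (Q ⇔ P))) ⇒ ((¬¬P ⇒ ¬(¬Q ⇔ (P ⇒ P))) ⇒ (¬Q · (Q ⇔ P))) = 4 ⇒ 0 = 1
((¬¬P ⇒ (¬Q ⇔ (P ⇒ P))) ⇒ P) ⇒ ((P ⇒ (¬Q · (Q ⇔ P))) ⇒ ((¬¬P ⇒ ¬(¬Q ⇔ (P ⇒ P))) ⇒ (¬Q · (Q ⇔ P)))) = 2 ⇒ 1 = 4
This gives 4 ≠ 5.

No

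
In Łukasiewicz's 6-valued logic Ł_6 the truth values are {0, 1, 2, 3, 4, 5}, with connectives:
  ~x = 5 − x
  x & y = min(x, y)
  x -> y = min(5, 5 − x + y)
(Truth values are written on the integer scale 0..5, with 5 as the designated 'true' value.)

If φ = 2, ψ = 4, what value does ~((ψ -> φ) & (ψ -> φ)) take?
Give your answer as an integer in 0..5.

2

ψ -> φ = 4 -> 2 = 3
ψ -> φ = 4 -> 2 = 3
(ψ -> φ) & (ψ -> φ) = 3 & 3 = 3
~((ψ -> φ) & (ψ -> φ)) = ~3 = 2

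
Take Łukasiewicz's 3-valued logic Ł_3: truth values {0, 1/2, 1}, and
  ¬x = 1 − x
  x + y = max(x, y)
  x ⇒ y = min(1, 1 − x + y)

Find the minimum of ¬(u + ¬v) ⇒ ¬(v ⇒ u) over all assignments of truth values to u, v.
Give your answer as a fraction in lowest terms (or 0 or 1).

Take u = 1/2, v = 1/2:
¬v = ¬1/2 = 1/2
u + ¬v = 1/2 + 1/2 = 1/2
¬(u + ¬v) = ¬1/2 = 1/2
v ⇒ u = 1/2 ⇒ 1/2 = 1
¬(v ⇒ u) = ¬1 = 0
¬(u + ¬v) ⇒ ¬(v ⇒ u) = 1/2 ⇒ 0 = 1/2
No assignment yields a value below 1/2, so this is the minimum.

1/2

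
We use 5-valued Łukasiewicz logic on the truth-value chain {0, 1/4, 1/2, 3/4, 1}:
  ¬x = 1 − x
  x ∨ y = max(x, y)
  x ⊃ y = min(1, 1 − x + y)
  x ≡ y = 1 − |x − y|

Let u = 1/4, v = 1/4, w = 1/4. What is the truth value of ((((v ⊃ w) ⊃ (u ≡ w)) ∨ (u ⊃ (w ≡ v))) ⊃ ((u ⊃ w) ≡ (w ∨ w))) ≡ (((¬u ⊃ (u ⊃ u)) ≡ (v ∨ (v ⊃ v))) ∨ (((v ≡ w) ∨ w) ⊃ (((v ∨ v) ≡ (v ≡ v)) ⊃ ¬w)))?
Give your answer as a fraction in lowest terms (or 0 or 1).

v ⊃ w = 1/4 ⊃ 1/4 = 1
u ≡ w = 1/4 ≡ 1/4 = 1
(v ⊃ w) ⊃ (u ≡ w) = 1 ⊃ 1 = 1
w ≡ v = 1/4 ≡ 1/4 = 1
u ⊃ (w ≡ v) = 1/4 ⊃ 1 = 1
((v ⊃ w) ⊃ (u ≡ w)) ∨ (u ⊃ (w ≡ v)) = 1 ∨ 1 = 1
u ⊃ w = 1/4 ⊃ 1/4 = 1
w ∨ w = 1/4 ∨ 1/4 = 1/4
(u ⊃ w) ≡ (w ∨ w) = 1 ≡ 1/4 = 1/4
(((v ⊃ w) ⊃ (u ≡ w)) ∨ (u ⊃ (w ≡ v))) ⊃ ((u ⊃ w) ≡ (w ∨ w)) = 1 ⊃ 1/4 = 1/4
¬u = ¬1/4 = 3/4
u ⊃ u = 1/4 ⊃ 1/4 = 1
¬u ⊃ (u ⊃ u) = 3/4 ⊃ 1 = 1
v ⊃ v = 1/4 ⊃ 1/4 = 1
v ∨ (v ⊃ v) = 1/4 ∨ 1 = 1
(¬u ⊃ (u ⊃ u)) ≡ (v ∨ (v ⊃ v)) = 1 ≡ 1 = 1
v ≡ w = 1/4 ≡ 1/4 = 1
(v ≡ w) ∨ w = 1 ∨ 1/4 = 1
v ∨ v = 1/4 ∨ 1/4 = 1/4
v ≡ v = 1/4 ≡ 1/4 = 1
(v ∨ v) ≡ (v ≡ v) = 1/4 ≡ 1 = 1/4
¬w = ¬1/4 = 3/4
((v ∨ v) ≡ (v ≡ v)) ⊃ ¬w = 1/4 ⊃ 3/4 = 1
((v ≡ w) ∨ w) ⊃ (((v ∨ v) ≡ (v ≡ v)) ⊃ ¬w) = 1 ⊃ 1 = 1
((¬u ⊃ (u ⊃ u)) ≡ (v ∨ (v ⊃ v))) ∨ (((v ≡ w) ∨ w) ⊃ (((v ∨ v) ≡ (v ≡ v)) ⊃ ¬w)) = 1 ∨ 1 = 1
((((v ⊃ w) ⊃ (u ≡ w)) ∨ (u ⊃ (w ≡ v))) ⊃ ((u ⊃ w) ≡ (w ∨ w))) ≡ (((¬u ⊃ (u ⊃ u)) ≡ (v ∨ (v ⊃ v))) ∨ (((v ≡ w) ∨ w) ⊃ (((v ∨ v) ≡ (v ≡ v)) ⊃ ¬w))) = 1/4 ≡ 1 = 1/4

1/4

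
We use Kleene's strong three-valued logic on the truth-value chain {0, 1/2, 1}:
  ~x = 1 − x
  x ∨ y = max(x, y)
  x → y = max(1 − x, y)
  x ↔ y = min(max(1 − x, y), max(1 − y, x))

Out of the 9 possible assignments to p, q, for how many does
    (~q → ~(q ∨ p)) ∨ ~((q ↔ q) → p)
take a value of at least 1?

4

p = 0, q = 0 ↦ 1  ≥
p = 0, q = 1/2 ↦ 1/2  <
p = 0, q = 1 ↦ 1  ≥
p = 1/2, q = 0 ↦ 1/2  <
p = 1/2, q = 1/2 ↦ 1/2  <
p = 1/2, q = 1 ↦ 1  ≥
p = 1, q = 0 ↦ 0  <
p = 1, q = 1/2 ↦ 1/2  <
p = 1, q = 1 ↦ 1  ≥
So 4 of the 9 assignments meet the threshold.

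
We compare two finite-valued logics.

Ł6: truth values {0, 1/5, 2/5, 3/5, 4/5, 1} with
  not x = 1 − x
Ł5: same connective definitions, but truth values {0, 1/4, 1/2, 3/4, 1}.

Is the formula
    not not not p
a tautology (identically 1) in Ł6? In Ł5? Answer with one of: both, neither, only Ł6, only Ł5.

In Ł6: at p = 1/5 the value is 4/5 — not a tautology.
In Ł5: at p = 1/4 the value is 3/4 — not a tautology.

neither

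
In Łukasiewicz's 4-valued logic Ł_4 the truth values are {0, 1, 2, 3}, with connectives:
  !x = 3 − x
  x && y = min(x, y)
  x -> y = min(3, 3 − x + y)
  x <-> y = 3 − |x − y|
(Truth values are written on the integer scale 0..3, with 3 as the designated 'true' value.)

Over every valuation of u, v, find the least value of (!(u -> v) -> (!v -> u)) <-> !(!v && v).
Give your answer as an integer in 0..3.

2

Take u = 0, v = 1:
u -> v = 0 -> 1 = 3
!(u -> v) = !3 = 0
!v = !1 = 2
!v -> u = 2 -> 0 = 1
!(u -> v) -> (!v -> u) = 0 -> 1 = 3
!v = !1 = 2
!v && v = 2 && 1 = 1
!(!v && v) = !1 = 2
(!(u -> v) -> (!v -> u)) <-> !(!v && v) = 3 <-> 2 = 2
No assignment yields a value below 2, so this is the minimum.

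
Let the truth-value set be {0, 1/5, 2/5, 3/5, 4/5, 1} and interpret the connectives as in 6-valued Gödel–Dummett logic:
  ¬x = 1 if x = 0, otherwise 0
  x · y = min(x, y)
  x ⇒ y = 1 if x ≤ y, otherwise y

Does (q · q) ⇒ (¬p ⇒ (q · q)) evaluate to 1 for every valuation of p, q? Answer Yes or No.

Yes

At p = 1/5, q = 1/5, for instance:
q · q = 1/5 · 1/5 = 1/5
¬p = ¬1/5 = 0
¬p ⇒ (q · q) = 0 ⇒ 1/5 = 1
(q · q) ⇒ (¬p ⇒ (q · q)) = 1/5 ⇒ 1 = 1
and checking the remaining 35 assignments likewise gives ≥ 1 in every case.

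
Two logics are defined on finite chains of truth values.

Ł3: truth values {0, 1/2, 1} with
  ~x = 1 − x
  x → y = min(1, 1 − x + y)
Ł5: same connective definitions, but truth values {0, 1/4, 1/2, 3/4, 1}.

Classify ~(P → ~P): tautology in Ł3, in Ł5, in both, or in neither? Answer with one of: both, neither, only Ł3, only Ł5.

In Ł3: at P = 0 the value is 0 — not a tautology.
In Ł5: at P = 0 the value is 0 — not a tautology.

neither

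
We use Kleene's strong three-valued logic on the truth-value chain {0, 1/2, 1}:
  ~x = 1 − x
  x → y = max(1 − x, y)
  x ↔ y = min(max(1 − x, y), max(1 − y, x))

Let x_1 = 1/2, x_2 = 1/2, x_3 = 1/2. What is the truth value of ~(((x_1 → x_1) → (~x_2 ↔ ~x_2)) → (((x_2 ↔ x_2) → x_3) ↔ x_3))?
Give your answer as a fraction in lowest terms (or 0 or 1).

1/2

x_1 → x_1 = 1/2 → 1/2 = 1/2
~x_2 = ~1/2 = 1/2
~x_2 = ~1/2 = 1/2
~x_2 ↔ ~x_2 = 1/2 ↔ 1/2 = 1/2
(x_1 → x_1) → (~x_2 ↔ ~x_2) = 1/2 → 1/2 = 1/2
x_2 ↔ x_2 = 1/2 ↔ 1/2 = 1/2
(x_2 ↔ x_2) → x_3 = 1/2 → 1/2 = 1/2
((x_2 ↔ x_2) → x_3) ↔ x_3 = 1/2 ↔ 1/2 = 1/2
((x_1 → x_1) → (~x_2 ↔ ~x_2)) → (((x_2 ↔ x_2) → x_3) ↔ x_3) = 1/2 → 1/2 = 1/2
~(((x_1 → x_1) → (~x_2 ↔ ~x_2)) → (((x_2 ↔ x_2) → x_3) ↔ x_3)) = ~1/2 = 1/2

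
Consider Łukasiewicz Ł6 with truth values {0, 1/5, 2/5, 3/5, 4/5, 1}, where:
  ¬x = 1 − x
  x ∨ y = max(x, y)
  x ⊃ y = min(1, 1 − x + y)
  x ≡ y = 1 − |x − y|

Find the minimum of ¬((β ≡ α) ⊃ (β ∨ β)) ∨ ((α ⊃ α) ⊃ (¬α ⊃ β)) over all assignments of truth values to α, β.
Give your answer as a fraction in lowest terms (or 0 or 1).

2/5

Take α = 0, β = 2/5:
β ≡ α = 2/5 ≡ 0 = 3/5
β ∨ β = 2/5 ∨ 2/5 = 2/5
(β ≡ α) ⊃ (β ∨ β) = 3/5 ⊃ 2/5 = 4/5
¬((β ≡ α) ⊃ (β ∨ β)) = ¬4/5 = 1/5
α ⊃ α = 0 ⊃ 0 = 1
¬α = ¬0 = 1
¬α ⊃ β = 1 ⊃ 2/5 = 2/5
(α ⊃ α) ⊃ (¬α ⊃ β) = 1 ⊃ 2/5 = 2/5
¬((β ≡ α) ⊃ (β ∨ β)) ∨ ((α ⊃ α) ⊃ (¬α ⊃ β)) = 1/5 ∨ 2/5 = 2/5
No assignment yields a value below 2/5, so this is the minimum.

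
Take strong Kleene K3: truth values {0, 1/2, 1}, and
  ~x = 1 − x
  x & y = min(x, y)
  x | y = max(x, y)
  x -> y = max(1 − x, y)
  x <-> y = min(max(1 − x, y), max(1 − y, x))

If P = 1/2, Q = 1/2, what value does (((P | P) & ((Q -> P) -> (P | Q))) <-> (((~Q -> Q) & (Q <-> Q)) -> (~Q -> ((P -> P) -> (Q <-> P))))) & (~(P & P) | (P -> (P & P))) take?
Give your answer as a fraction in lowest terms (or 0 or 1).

1/2

P | P = 1/2 | 1/2 = 1/2
Q -> P = 1/2 -> 1/2 = 1/2
P | Q = 1/2 | 1/2 = 1/2
(Q -> P) -> (P | Q) = 1/2 -> 1/2 = 1/2
(P | P) & ((Q -> P) -> (P | Q)) = 1/2 & 1/2 = 1/2
~Q = ~1/2 = 1/2
~Q -> Q = 1/2 -> 1/2 = 1/2
Q <-> Q = 1/2 <-> 1/2 = 1/2
(~Q -> Q) & (Q <-> Q) = 1/2 & 1/2 = 1/2
~Q = ~1/2 = 1/2
P -> P = 1/2 -> 1/2 = 1/2
Q <-> P = 1/2 <-> 1/2 = 1/2
(P -> P) -> (Q <-> P) = 1/2 -> 1/2 = 1/2
~Q -> ((P -> P) -> (Q <-> P)) = 1/2 -> 1/2 = 1/2
((~Q -> Q) & (Q <-> Q)) -> (~Q -> ((P -> P) -> (Q <-> P))) = 1/2 -> 1/2 = 1/2
((P | P) & ((Q -> P) -> (P | Q))) <-> (((~Q -> Q) & (Q <-> Q)) -> (~Q -> ((P -> P) -> (Q <-> P)))) = 1/2 <-> 1/2 = 1/2
P & P = 1/2 & 1/2 = 1/2
~(P & P) = ~1/2 = 1/2
P & P = 1/2 & 1/2 = 1/2
P -> (P & P) = 1/2 -> 1/2 = 1/2
~(P & P) | (P -> (P & P)) = 1/2 | 1/2 = 1/2
(((P | P) & ((Q -> P) -> (P | Q))) <-> (((~Q -> Q) & (Q <-> Q)) -> (~Q -> ((P -> P) -> (Q <-> P))))) & (~(P & P) | (P -> (P & P))) = 1/2 & 1/2 = 1/2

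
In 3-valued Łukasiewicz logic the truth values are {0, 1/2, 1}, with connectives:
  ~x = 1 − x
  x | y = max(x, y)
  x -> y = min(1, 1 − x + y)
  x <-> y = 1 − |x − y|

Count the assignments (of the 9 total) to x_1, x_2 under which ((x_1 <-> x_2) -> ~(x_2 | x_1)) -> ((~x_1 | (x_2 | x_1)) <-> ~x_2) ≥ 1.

x_1 = 0, x_2 = 0 ↦ 1  ≥
x_1 = 0, x_2 = 1/2 ↦ 1/2  <
x_1 = 0, x_2 = 1 ↦ 0  <
x_1 = 1/2, x_2 = 0 ↦ 1/2  <
x_1 = 1/2, x_2 = 1/2 ↦ 1  ≥
x_1 = 1/2, x_2 = 1 ↦ 1/2  <
x_1 = 1, x_2 = 0 ↦ 1  ≥
x_1 = 1, x_2 = 1/2 ↦ 1  ≥
x_1 = 1, x_2 = 1 ↦ 1  ≥
So 5 of the 9 assignments meet the threshold.

5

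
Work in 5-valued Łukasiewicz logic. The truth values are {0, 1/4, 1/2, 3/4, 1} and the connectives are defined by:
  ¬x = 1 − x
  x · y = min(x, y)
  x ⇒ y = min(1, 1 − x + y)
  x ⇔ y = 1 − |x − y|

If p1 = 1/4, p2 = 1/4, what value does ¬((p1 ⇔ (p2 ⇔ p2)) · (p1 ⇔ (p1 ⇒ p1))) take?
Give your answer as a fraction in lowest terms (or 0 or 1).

3/4

p2 ⇔ p2 = 1/4 ⇔ 1/4 = 1
p1 ⇔ (p2 ⇔ p2) = 1/4 ⇔ 1 = 1/4
p1 ⇒ p1 = 1/4 ⇒ 1/4 = 1
p1 ⇔ (p1 ⇒ p1) = 1/4 ⇔ 1 = 1/4
(p1 ⇔ (p2 ⇔ p2)) · (p1 ⇔ (p1 ⇒ p1)) = 1/4 · 1/4 = 1/4
¬((p1 ⇔ (p2 ⇔ p2)) · (p1 ⇔ (p1 ⇒ p1))) = ¬1/4 = 3/4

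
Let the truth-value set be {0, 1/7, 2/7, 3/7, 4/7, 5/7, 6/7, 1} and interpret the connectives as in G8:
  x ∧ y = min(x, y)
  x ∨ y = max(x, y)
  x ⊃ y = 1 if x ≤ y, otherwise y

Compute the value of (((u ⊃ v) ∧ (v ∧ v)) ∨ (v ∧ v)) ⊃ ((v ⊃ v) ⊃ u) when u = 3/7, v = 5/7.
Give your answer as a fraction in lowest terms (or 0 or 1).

3/7

u ⊃ v = 3/7 ⊃ 5/7 = 1
v ∧ v = 5/7 ∧ 5/7 = 5/7
(u ⊃ v) ∧ (v ∧ v) = 1 ∧ 5/7 = 5/7
v ∧ v = 5/7 ∧ 5/7 = 5/7
((u ⊃ v) ∧ (v ∧ v)) ∨ (v ∧ v) = 5/7 ∨ 5/7 = 5/7
v ⊃ v = 5/7 ⊃ 5/7 = 1
(v ⊃ v) ⊃ u = 1 ⊃ 3/7 = 3/7
(((u ⊃ v) ∧ (v ∧ v)) ∨ (v ∧ v)) ⊃ ((v ⊃ v) ⊃ u) = 5/7 ⊃ 3/7 = 3/7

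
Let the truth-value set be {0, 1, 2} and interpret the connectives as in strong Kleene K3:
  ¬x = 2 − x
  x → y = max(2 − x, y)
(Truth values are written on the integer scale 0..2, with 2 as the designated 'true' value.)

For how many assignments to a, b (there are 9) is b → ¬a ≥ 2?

a = 0, b = 0 ↦ 2  ≥
a = 0, b = 1 ↦ 2  ≥
a = 0, b = 2 ↦ 2  ≥
a = 1, b = 0 ↦ 2  ≥
a = 1, b = 1 ↦ 1  <
a = 1, b = 2 ↦ 1  <
a = 2, b = 0 ↦ 2  ≥
a = 2, b = 1 ↦ 1  <
a = 2, b = 2 ↦ 0  <
So 5 of the 9 assignments meet the threshold.

5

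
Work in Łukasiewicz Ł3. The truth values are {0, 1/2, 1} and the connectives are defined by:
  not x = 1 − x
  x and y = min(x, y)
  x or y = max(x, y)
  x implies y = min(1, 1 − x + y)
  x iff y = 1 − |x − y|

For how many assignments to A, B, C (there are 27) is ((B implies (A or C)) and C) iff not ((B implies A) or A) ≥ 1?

value 1: 9 assignments (counts)
value 1/2: 11 assignments
value 0: 7 assignments
So 9 of the 27 assignments meet the threshold.

9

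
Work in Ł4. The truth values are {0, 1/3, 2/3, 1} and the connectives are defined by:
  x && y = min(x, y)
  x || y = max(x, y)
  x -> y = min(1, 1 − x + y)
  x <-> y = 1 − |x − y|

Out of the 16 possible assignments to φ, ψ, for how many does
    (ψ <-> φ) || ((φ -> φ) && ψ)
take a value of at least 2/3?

13

φ = 0, ψ = 0 ↦ 1  ≥
φ = 0, ψ = 1/3 ↦ 2/3  ≥
φ = 0, ψ = 2/3 ↦ 2/3  ≥
φ = 0, ψ = 1 ↦ 1  ≥
φ = 1/3, ψ = 0 ↦ 2/3  ≥
φ = 1/3, ψ = 1/3 ↦ 1  ≥
φ = 1/3, ψ = 2/3 ↦ 2/3  ≥
φ = 1/3, ψ = 1 ↦ 1  ≥
φ = 2/3, ψ = 0 ↦ 1/3  <
φ = 2/3, ψ = 1/3 ↦ 2/3  ≥
φ = 2/3, ψ = 2/3 ↦ 1  ≥
φ = 2/3, ψ = 1 ↦ 1  ≥
φ = 1, ψ = 0 ↦ 0  <
φ = 1, ψ = 1/3 ↦ 1/3  <
φ = 1, ψ = 2/3 ↦ 2/3  ≥
φ = 1, ψ = 1 ↦ 1  ≥
So 13 of the 16 assignments meet the threshold.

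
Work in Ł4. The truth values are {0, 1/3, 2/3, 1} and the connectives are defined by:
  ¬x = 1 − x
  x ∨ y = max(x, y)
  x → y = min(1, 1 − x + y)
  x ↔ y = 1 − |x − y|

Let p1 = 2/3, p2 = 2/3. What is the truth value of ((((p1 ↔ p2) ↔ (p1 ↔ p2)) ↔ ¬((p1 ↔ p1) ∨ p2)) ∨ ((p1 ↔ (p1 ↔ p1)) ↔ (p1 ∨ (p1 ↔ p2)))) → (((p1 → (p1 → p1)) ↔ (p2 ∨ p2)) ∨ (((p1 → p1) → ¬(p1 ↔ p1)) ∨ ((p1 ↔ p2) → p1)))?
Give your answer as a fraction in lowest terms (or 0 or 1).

p1 ↔ p2 = 2/3 ↔ 2/3 = 1
p1 ↔ p2 = 2/3 ↔ 2/3 = 1
(p1 ↔ p2) ↔ (p1 ↔ p2) = 1 ↔ 1 = 1
p1 ↔ p1 = 2/3 ↔ 2/3 = 1
(p1 ↔ p1) ∨ p2 = 1 ∨ 2/3 = 1
¬((p1 ↔ p1) ∨ p2) = ¬1 = 0
((p1 ↔ p2) ↔ (p1 ↔ p2)) ↔ ¬((p1 ↔ p1) ∨ p2) = 1 ↔ 0 = 0
p1 ↔ p1 = 2/3 ↔ 2/3 = 1
p1 ↔ (p1 ↔ p1) = 2/3 ↔ 1 = 2/3
p1 ↔ p2 = 2/3 ↔ 2/3 = 1
p1 ∨ (p1 ↔ p2) = 2/3 ∨ 1 = 1
(p1 ↔ (p1 ↔ p1)) ↔ (p1 ∨ (p1 ↔ p2)) = 2/3 ↔ 1 = 2/3
(((p1 ↔ p2) ↔ (p1 ↔ p2)) ↔ ¬((p1 ↔ p1) ∨ p2)) ∨ ((p1 ↔ (p1 ↔ p1)) ↔ (p1 ∨ (p1 ↔ p2))) = 0 ∨ 2/3 = 2/3
p1 → p1 = 2/3 → 2/3 = 1
p1 → (p1 → p1) = 2/3 → 1 = 1
p2 ∨ p2 = 2/3 ∨ 2/3 = 2/3
(p1 → (p1 → p1)) ↔ (p2 ∨ p2) = 1 ↔ 2/3 = 2/3
p1 → p1 = 2/3 → 2/3 = 1
p1 ↔ p1 = 2/3 ↔ 2/3 = 1
¬(p1 ↔ p1) = ¬1 = 0
(p1 → p1) → ¬(p1 ↔ p1) = 1 → 0 = 0
p1 ↔ p2 = 2/3 ↔ 2/3 = 1
(p1 ↔ p2) → p1 = 1 → 2/3 = 2/3
((p1 → p1) → ¬(p1 ↔ p1)) ∨ ((p1 ↔ p2) → p1) = 0 ∨ 2/3 = 2/3
((p1 → (p1 → p1)) ↔ (p2 ∨ p2)) ∨ (((p1 → p1) → ¬(p1 ↔ p1)) ∨ ((p1 ↔ p2) → p1)) = 2/3 ∨ 2/3 = 2/3
((((p1 ↔ p2) ↔ (p1 ↔ p2)) ↔ ¬((p1 ↔ p1) ∨ p2)) ∨ ((p1 ↔ (p1 ↔ p1)) ↔ (p1 ∨ (p1 ↔ p2)))) → (((p1 → (p1 → p1)) ↔ (p2 ∨ p2)) ∨ (((p1 → p1) → ¬(p1 ↔ p1)) ∨ ((p1 ↔ p2) → p1))) = 2/3 → 2/3 = 1

1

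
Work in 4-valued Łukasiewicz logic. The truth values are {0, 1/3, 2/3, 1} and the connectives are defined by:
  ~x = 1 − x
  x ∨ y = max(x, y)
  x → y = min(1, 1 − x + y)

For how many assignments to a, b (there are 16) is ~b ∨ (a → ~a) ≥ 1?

10

a = 0, b = 0 ↦ 1  ≥
a = 0, b = 1/3 ↦ 1  ≥
a = 0, b = 2/3 ↦ 1  ≥
a = 0, b = 1 ↦ 1  ≥
a = 1/3, b = 0 ↦ 1  ≥
a = 1/3, b = 1/3 ↦ 1  ≥
a = 1/3, b = 2/3 ↦ 1  ≥
a = 1/3, b = 1 ↦ 1  ≥
a = 2/3, b = 0 ↦ 1  ≥
a = 2/3, b = 1/3 ↦ 2/3  <
a = 2/3, b = 2/3 ↦ 2/3  <
a = 2/3, b = 1 ↦ 2/3  <
a = 1, b = 0 ↦ 1  ≥
a = 1, b = 1/3 ↦ 2/3  <
a = 1, b = 2/3 ↦ 1/3  <
a = 1, b = 1 ↦ 0  <
So 10 of the 16 assignments meet the threshold.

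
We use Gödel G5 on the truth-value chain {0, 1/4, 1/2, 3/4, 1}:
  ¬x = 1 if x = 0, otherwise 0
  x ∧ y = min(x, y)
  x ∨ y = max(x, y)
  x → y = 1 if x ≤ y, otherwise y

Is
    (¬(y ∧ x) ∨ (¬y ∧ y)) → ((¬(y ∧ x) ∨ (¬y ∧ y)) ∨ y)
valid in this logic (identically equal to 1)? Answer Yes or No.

At x = 1/2, y = 0, for instance:
y ∧ x = 0 ∧ 1/2 = 0
¬(y ∧ x) = ¬0 = 1
¬y = ¬0 = 1
¬y ∧ y = 1 ∧ 0 = 0
¬(y ∧ x) ∨ (¬y ∧ y) = 1 ∨ 0 = 1
(¬(y ∧ x) ∨ (¬y ∧ y)) ∨ y = 1 ∨ 0 = 1
(¬(y ∧ x) ∨ (¬y ∧ y)) → ((¬(y ∧ x) ∨ (¬y ∧ y)) ∨ y) = 1 → 1 = 1
and checking the remaining 24 assignments likewise gives ≥ 1 in every case.

Yes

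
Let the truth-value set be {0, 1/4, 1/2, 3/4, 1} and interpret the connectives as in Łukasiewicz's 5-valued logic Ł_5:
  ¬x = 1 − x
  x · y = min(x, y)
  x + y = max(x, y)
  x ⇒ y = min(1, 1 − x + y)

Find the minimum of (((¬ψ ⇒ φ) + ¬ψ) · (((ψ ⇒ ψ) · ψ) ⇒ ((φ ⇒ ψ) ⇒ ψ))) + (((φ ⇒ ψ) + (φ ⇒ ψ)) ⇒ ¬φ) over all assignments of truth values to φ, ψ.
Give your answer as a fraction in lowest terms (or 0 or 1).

3/4

Take φ = 1/4, ψ = 1/4:
¬ψ = ¬1/4 = 3/4
¬ψ ⇒ φ = 3/4 ⇒ 1/4 = 1/2
¬ψ = ¬1/4 = 3/4
(¬ψ ⇒ φ) + ¬ψ = 1/2 + 3/4 = 3/4
ψ ⇒ ψ = 1/4 ⇒ 1/4 = 1
(ψ ⇒ ψ) · ψ = 1 · 1/4 = 1/4
φ ⇒ ψ = 1/4 ⇒ 1/4 = 1
(φ ⇒ ψ) ⇒ ψ = 1 ⇒ 1/4 = 1/4
((ψ ⇒ ψ) · ψ) ⇒ ((φ ⇒ ψ) ⇒ ψ) = 1/4 ⇒ 1/4 = 1
((¬ψ ⇒ φ) + ¬ψ) · (((ψ ⇒ ψ) · ψ) ⇒ ((φ ⇒ ψ) ⇒ ψ)) = 3/4 · 1 = 3/4
φ ⇒ ψ = 1/4 ⇒ 1/4 = 1
φ ⇒ ψ = 1/4 ⇒ 1/4 = 1
(φ ⇒ ψ) + (φ ⇒ ψ) = 1 + 1 = 1
¬φ = ¬1/4 = 3/4
((φ ⇒ ψ) + (φ ⇒ ψ)) ⇒ ¬φ = 1 ⇒ 3/4 = 3/4
(((¬ψ ⇒ φ) + ¬ψ) · (((ψ ⇒ ψ) · ψ) ⇒ ((φ ⇒ ψ) ⇒ ψ))) + (((φ ⇒ ψ) + (φ ⇒ ψ)) ⇒ ¬φ) = 3/4 + 3/4 = 3/4
No assignment yields a value below 3/4, so this is the minimum.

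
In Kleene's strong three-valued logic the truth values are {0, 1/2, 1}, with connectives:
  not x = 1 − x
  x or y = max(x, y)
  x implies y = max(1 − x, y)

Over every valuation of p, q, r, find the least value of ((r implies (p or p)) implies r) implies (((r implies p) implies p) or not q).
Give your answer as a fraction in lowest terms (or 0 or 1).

Take p = 0, q = 1/2, r = 1/2:
p or p = 0 or 0 = 0
r implies (p or p) = 1/2 implies 0 = 1/2
(r implies (p or p)) implies r = 1/2 implies 1/2 = 1/2
r implies p = 1/2 implies 0 = 1/2
(r implies p) implies p = 1/2 implies 0 = 1/2
not q = not 1/2 = 1/2
((r implies p) implies p) or not q = 1/2 or 1/2 = 1/2
((r implies (p or p)) implies r) implies (((r implies p) implies p) or not q) = 1/2 implies 1/2 = 1/2
No assignment yields a value below 1/2, so this is the minimum.

1/2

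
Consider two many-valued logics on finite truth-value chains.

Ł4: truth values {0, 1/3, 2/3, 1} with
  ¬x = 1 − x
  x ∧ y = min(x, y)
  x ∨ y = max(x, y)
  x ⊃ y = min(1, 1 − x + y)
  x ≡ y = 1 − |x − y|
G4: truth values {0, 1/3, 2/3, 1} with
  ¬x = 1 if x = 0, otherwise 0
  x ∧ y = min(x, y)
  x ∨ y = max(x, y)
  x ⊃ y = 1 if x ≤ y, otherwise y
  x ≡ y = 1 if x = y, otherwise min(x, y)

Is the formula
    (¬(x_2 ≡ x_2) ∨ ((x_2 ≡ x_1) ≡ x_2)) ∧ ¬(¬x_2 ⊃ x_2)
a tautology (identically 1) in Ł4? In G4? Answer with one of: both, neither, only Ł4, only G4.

neither

In Ł4: at x_1 = 0, x_2 = 0 the value is 0 — not a tautology.
In G4: at x_1 = 0, x_2 = 0 the value is 0 — not a tautology.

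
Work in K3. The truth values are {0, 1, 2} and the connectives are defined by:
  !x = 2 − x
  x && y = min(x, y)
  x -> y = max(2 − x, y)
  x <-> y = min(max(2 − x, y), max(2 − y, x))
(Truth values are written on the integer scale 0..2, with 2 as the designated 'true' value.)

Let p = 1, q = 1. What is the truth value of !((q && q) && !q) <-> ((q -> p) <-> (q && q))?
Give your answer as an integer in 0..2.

q && q = 1 && 1 = 1
!q = !1 = 1
(q && q) && !q = 1 && 1 = 1
!((q && q) && !q) = !1 = 1
q -> p = 1 -> 1 = 1
q && q = 1 && 1 = 1
(q -> p) <-> (q && q) = 1 <-> 1 = 1
!((q && q) && !q) <-> ((q -> p) <-> (q && q)) = 1 <-> 1 = 1

1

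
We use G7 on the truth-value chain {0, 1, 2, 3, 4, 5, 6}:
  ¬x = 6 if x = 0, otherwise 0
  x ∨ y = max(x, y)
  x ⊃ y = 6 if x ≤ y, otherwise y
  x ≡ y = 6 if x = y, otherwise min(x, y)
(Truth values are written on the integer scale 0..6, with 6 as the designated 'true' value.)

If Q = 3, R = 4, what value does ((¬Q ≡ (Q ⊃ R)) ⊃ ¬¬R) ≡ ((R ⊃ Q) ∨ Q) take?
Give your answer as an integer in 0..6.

¬Q = ¬3 = 0
Q ⊃ R = 3 ⊃ 4 = 6
¬Q ≡ (Q ⊃ R) = 0 ≡ 6 = 0
¬R = ¬4 = 0
¬¬R = ¬0 = 6
(¬Q ≡ (Q ⊃ R)) ⊃ ¬¬R = 0 ⊃ 6 = 6
R ⊃ Q = 4 ⊃ 3 = 3
(R ⊃ Q) ∨ Q = 3 ∨ 3 = 3
((¬Q ≡ (Q ⊃ R)) ⊃ ¬¬R) ≡ ((R ⊃ Q) ∨ Q) = 6 ≡ 3 = 3

3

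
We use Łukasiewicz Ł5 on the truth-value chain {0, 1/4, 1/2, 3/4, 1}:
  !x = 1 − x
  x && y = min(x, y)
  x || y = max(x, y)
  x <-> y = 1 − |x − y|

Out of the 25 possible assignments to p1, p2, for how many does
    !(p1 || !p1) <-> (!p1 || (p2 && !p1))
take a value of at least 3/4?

value 1: 15 assignments (counts)
value 1/2: 5 assignments
value 0: 5 assignments
So 15 of the 25 assignments meet the threshold.

15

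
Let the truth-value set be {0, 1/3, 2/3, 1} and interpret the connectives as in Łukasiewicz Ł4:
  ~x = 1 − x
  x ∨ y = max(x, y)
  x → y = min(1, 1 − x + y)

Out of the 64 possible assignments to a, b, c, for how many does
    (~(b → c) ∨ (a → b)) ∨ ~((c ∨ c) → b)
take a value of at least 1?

value 1: 43 assignments (counts)
value 2/3: 14 assignments
value 1/3: 6 assignments
value 0: 1 assignment
So 43 of the 64 assignments meet the threshold.

43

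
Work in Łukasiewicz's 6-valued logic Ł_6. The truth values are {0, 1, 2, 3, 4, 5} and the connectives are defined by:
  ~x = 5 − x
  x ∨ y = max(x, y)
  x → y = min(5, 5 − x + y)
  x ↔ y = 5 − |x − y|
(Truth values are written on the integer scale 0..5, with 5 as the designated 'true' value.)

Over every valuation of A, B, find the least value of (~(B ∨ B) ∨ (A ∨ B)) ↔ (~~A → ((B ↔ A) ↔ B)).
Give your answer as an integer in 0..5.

Take A = 0, B = 2:
B ∨ B = 2 ∨ 2 = 2
~(B ∨ B) = ~2 = 3
A ∨ B = 0 ∨ 2 = 2
~(B ∨ B) ∨ (A ∨ B) = 3 ∨ 2 = 3
~A = ~0 = 5
~~A = ~5 = 0
B ↔ A = 2 ↔ 0 = 3
(B ↔ A) ↔ B = 3 ↔ 2 = 4
~~A → ((B ↔ A) ↔ B) = 0 → 4 = 5
(~(B ∨ B) ∨ (A ∨ B)) ↔ (~~A → ((B ↔ A) ↔ B)) = 3 ↔ 5 = 3
No assignment yields a value below 3, so this is the minimum.

3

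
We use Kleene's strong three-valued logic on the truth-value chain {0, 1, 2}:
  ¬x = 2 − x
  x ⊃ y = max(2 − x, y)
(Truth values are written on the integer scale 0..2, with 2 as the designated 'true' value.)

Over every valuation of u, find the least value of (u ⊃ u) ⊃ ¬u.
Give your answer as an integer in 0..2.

Take u = 2:
u ⊃ u = 2 ⊃ 2 = 2
¬u = ¬2 = 0
(u ⊃ u) ⊃ ¬u = 2 ⊃ 0 = 0
No assignment yields a value below 0, so this is the minimum.

0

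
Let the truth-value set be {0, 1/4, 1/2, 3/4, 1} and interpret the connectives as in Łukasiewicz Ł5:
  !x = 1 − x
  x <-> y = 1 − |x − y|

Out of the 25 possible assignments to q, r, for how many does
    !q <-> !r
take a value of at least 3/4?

value 1: 5 assignments (counts)
value 3/4: 8 assignments (counts)
value 1/2: 6 assignments
value 1/4: 4 assignments
value 0: 2 assignments
So 13 of the 25 assignments meet the threshold.

13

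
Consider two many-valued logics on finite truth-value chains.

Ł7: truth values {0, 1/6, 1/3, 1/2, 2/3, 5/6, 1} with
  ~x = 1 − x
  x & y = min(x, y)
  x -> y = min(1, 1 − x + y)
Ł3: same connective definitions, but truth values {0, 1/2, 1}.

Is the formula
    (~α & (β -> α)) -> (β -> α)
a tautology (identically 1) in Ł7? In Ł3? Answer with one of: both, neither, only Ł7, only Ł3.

In Ł7: every assignment gives 1 — tautology.
In Ł3: every assignment gives 1 — tautology.

both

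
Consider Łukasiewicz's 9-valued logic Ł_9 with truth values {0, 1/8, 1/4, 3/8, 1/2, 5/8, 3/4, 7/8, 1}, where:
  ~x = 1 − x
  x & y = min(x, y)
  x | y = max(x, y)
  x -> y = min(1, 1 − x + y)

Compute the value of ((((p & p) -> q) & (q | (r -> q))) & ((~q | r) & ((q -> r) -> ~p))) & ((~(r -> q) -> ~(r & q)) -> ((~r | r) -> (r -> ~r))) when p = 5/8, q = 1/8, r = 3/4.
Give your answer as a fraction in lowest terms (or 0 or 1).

3/8

p & p = 5/8 & 5/8 = 5/8
(p & p) -> q = 5/8 -> 1/8 = 1/2
r -> q = 3/4 -> 1/8 = 3/8
q | (r -> q) = 1/8 | 3/8 = 3/8
((p & p) -> q) & (q | (r -> q)) = 1/2 & 3/8 = 3/8
~q = ~1/8 = 7/8
~q | r = 7/8 | 3/4 = 7/8
q -> r = 1/8 -> 3/4 = 1
~p = ~5/8 = 3/8
(q -> r) -> ~p = 1 -> 3/8 = 3/8
(~q | r) & ((q -> r) -> ~p) = 7/8 & 3/8 = 3/8
(((p & p) -> q) & (q | (r -> q))) & ((~q | r) & ((q -> r) -> ~p)) = 3/8 & 3/8 = 3/8
r -> q = 3/4 -> 1/8 = 3/8
~(r -> q) = ~3/8 = 5/8
r & q = 3/4 & 1/8 = 1/8
~(r & q) = ~1/8 = 7/8
~(r -> q) -> ~(r & q) = 5/8 -> 7/8 = 1
~r = ~3/4 = 1/4
~r | r = 1/4 | 3/4 = 3/4
~r = ~3/4 = 1/4
r -> ~r = 3/4 -> 1/4 = 1/2
(~r | r) -> (r -> ~r) = 3/4 -> 1/2 = 3/4
(~(r -> q) -> ~(r & q)) -> ((~r | r) -> (r -> ~r)) = 1 -> 3/4 = 3/4
((((p & p) -> q) & (q | (r -> q))) & ((~q | r) & ((q -> r) -> ~p))) & ((~(r -> q) -> ~(r & q)) -> ((~r | r) -> (r -> ~r))) = 3/8 & 3/4 = 3/8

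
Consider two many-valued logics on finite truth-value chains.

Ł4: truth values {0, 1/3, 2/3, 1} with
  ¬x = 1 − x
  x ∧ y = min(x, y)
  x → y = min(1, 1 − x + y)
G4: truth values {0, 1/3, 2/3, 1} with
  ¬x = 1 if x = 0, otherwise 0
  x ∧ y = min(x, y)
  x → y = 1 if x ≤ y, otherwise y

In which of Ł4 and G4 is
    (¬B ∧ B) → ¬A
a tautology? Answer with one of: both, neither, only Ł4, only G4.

In Ł4: at A = 1, B = 1/3 the value is 2/3 — not a tautology.
In G4: every assignment gives 1 — tautology.

only G4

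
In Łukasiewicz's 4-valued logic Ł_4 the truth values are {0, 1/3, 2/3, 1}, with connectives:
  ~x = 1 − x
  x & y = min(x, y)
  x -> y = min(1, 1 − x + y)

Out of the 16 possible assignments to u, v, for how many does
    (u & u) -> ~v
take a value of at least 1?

u = 0, v = 0 ↦ 1  ≥
u = 0, v = 1/3 ↦ 1  ≥
u = 0, v = 2/3 ↦ 1  ≥
u = 0, v = 1 ↦ 1  ≥
u = 1/3, v = 0 ↦ 1  ≥
u = 1/3, v = 1/3 ↦ 1  ≥
u = 1/3, v = 2/3 ↦ 1  ≥
u = 1/3, v = 1 ↦ 2/3  <
u = 2/3, v = 0 ↦ 1  ≥
u = 2/3, v = 1/3 ↦ 1  ≥
u = 2/3, v = 2/3 ↦ 2/3  <
u = 2/3, v = 1 ↦ 1/3  <
u = 1, v = 0 ↦ 1  ≥
u = 1, v = 1/3 ↦ 2/3  <
u = 1, v = 2/3 ↦ 1/3  <
u = 1, v = 1 ↦ 0  <
So 10 of the 16 assignments meet the threshold.

10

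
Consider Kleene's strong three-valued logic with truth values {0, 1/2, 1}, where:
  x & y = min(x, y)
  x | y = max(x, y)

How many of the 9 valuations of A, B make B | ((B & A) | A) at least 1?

5

A = 0, B = 0 ↦ 0  <
A = 0, B = 1/2 ↦ 1/2  <
A = 0, B = 1 ↦ 1  ≥
A = 1/2, B = 0 ↦ 1/2  <
A = 1/2, B = 1/2 ↦ 1/2  <
A = 1/2, B = 1 ↦ 1  ≥
A = 1, B = 0 ↦ 1  ≥
A = 1, B = 1/2 ↦ 1  ≥
A = 1, B = 1 ↦ 1  ≥
So 5 of the 9 assignments meet the threshold.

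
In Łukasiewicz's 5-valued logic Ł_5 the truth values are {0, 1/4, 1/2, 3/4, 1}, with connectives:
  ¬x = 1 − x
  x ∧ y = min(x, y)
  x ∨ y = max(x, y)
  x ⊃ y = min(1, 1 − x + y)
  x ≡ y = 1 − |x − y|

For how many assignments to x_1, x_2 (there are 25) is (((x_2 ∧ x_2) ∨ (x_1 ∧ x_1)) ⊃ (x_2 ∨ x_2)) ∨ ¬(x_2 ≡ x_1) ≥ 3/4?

value 1: 16 assignments (counts)
value 3/4: 6 assignments (counts)
value 1/2: 3 assignments
So 22 of the 25 assignments meet the threshold.

22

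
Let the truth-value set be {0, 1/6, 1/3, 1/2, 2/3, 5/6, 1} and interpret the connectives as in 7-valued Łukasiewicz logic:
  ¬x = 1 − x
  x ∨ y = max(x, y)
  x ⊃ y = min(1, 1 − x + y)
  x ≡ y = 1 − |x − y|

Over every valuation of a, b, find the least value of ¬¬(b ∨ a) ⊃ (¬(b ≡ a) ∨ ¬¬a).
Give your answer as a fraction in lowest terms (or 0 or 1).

1/2

Take a = 1/2, b = 1:
b ∨ a = 1 ∨ 1/2 = 1
¬(b ∨ a) = ¬1 = 0
¬¬(b ∨ a) = ¬0 = 1
b ≡ a = 1 ≡ 1/2 = 1/2
¬(b ≡ a) = ¬1/2 = 1/2
¬a = ¬1/2 = 1/2
¬¬a = ¬1/2 = 1/2
¬(b ≡ a) ∨ ¬¬a = 1/2 ∨ 1/2 = 1/2
¬¬(b ∨ a) ⊃ (¬(b ≡ a) ∨ ¬¬a) = 1 ⊃ 1/2 = 1/2
No assignment yields a value below 1/2, so this is the minimum.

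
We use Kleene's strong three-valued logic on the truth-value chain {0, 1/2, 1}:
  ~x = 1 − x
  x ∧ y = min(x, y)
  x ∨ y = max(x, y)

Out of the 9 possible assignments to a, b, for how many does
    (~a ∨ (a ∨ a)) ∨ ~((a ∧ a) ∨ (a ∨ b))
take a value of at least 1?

a = 0, b = 0 ↦ 1  ≥
a = 0, b = 1/2 ↦ 1  ≥
a = 0, b = 1 ↦ 1  ≥
a = 1/2, b = 0 ↦ 1/2  <
a = 1/2, b = 1/2 ↦ 1/2  <
a = 1/2, b = 1 ↦ 1/2  <
a = 1, b = 0 ↦ 1  ≥
a = 1, b = 1/2 ↦ 1  ≥
a = 1, b = 1 ↦ 1  ≥
So 6 of the 9 assignments meet the threshold.

6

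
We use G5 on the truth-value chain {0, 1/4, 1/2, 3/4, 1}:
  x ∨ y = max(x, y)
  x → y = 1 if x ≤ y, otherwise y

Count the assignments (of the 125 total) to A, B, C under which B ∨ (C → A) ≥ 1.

value 1: 85 assignments (counts)
value 3/4: 13 assignments
value 1/2: 13 assignments
value 1/4: 10 assignments
value 0: 4 assignments
So 85 of the 125 assignments meet the threshold.

85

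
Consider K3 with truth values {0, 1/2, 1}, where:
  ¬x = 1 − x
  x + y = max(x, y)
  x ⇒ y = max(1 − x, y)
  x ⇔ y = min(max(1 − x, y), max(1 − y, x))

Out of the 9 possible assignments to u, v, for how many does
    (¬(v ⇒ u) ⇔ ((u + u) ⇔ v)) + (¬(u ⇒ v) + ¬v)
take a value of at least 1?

3

u = 0, v = 0 ↦ 1  ≥
u = 0, v = 1/2 ↦ 1/2  <
u = 0, v = 1 ↦ 0  <
u = 1/2, v = 0 ↦ 1  ≥
u = 1/2, v = 1/2 ↦ 1/2  <
u = 1/2, v = 1 ↦ 1/2  <
u = 1, v = 0 ↦ 1  ≥
u = 1, v = 1/2 ↦ 1/2  <
u = 1, v = 1 ↦ 0  <
So 3 of the 9 assignments meet the threshold.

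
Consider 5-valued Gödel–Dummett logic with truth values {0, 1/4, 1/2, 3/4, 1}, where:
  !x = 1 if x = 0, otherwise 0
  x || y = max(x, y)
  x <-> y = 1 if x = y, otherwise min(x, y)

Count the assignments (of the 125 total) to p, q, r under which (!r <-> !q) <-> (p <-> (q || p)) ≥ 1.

value 1: 49 assignments (counts)
value 3/4: 4 assignments
value 1/2: 8 assignments
value 1/4: 12 assignments
value 0: 52 assignments
So 49 of the 125 assignments meet the threshold.

49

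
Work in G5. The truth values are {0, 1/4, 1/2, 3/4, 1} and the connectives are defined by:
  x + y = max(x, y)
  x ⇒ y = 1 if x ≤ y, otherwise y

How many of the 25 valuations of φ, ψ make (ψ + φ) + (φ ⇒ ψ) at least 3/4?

value 1: 19 assignments (counts)
value 3/4: 3 assignments (counts)
value 1/2: 2 assignments
value 1/4: 1 assignment
So 22 of the 25 assignments meet the threshold.

22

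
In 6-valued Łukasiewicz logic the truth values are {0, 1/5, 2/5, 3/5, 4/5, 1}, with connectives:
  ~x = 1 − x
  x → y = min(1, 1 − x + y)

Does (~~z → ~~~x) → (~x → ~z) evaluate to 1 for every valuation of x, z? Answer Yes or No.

Counterexample: take x = 0, z = 1/5.
~z = ~1/5 = 4/5
~~z = ~4/5 = 1/5
~x = ~0 = 1
~~x = ~1 = 0
~~~x = ~0 = 1
~~z → ~~~x = 1/5 → 1 = 1
~x = ~0 = 1
~z = ~1/5 = 4/5
~x → ~z = 1 → 4/5 = 4/5
(~~z → ~~~x) → (~x → ~z) = 1 → 4/5 = 4/5
This gives 4/5 ≠ 1.

No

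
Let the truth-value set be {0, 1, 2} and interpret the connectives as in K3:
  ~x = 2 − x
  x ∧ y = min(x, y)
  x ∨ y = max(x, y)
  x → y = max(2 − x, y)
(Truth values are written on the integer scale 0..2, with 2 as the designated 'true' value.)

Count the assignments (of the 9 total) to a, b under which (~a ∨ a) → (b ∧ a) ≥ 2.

1

a = 0, b = 0 ↦ 0  <
a = 0, b = 1 ↦ 0  <
a = 0, b = 2 ↦ 0  <
a = 1, b = 0 ↦ 1  <
a = 1, b = 1 ↦ 1  <
a = 1, b = 2 ↦ 1  <
a = 2, b = 0 ↦ 0  <
a = 2, b = 1 ↦ 1  <
a = 2, b = 2 ↦ 2  ≥
So 1 of the 9 assignments meets the threshold.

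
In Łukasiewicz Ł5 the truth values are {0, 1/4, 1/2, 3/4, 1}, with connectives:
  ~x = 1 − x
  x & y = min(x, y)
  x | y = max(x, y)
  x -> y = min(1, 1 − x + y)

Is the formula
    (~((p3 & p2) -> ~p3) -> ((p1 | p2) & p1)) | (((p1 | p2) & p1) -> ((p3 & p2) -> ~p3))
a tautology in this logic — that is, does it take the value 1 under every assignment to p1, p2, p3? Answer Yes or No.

Counterexample: take p1 = 1/4, p2 = 1, p3 = 1.
p3 & p2 = 1 & 1 = 1
~p3 = ~1 = 0
(p3 & p2) -> ~p3 = 1 -> 0 = 0
~((p3 & p2) -> ~p3) = ~0 = 1
p1 | p2 = 1/4 | 1 = 1
(p1 | p2) & p1 = 1 & 1/4 = 1/4
~((p3 & p2) -> ~p3) -> ((p1 | p2) & p1) = 1 -> 1/4 = 1/4
p1 | p2 = 1/4 | 1 = 1
(p1 | p2) & p1 = 1 & 1/4 = 1/4
p3 & p2 = 1 & 1 = 1
~p3 = ~1 = 0
(p3 & p2) -> ~p3 = 1 -> 0 = 0
((p1 | p2) & p1) -> ((p3 & p2) -> ~p3) = 1/4 -> 0 = 3/4
(~((p3 & p2) -> ~p3) -> ((p1 | p2) & p1)) | (((p1 | p2) & p1) -> ((p3 & p2) -> ~p3)) = 1/4 | 3/4 = 3/4
This gives 3/4 ≠ 1.

No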